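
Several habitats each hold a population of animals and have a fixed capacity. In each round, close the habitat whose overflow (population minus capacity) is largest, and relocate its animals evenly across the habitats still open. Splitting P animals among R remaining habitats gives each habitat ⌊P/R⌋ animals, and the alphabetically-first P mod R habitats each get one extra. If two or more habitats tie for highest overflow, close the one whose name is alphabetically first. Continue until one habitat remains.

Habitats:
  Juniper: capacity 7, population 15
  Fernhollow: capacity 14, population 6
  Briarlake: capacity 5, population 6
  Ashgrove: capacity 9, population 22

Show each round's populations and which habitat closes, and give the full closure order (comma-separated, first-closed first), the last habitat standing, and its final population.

Closure order: Ashgrove, Juniper, Briarlake
Last habitat: Fernhollow with 49 animals

Round 1: Ashgrove=22 Briarlake=6 Fernhollow=6 Juniper=15 → close Ashgrove (overflow 13)
  22÷3 = 7 each, +1 to first 1
Round 2: Briarlake=14 Fernhollow=13 Juniper=22 → close Juniper (overflow 15)
  22÷2 = 11 each, +1 to first 0
Round 3: Briarlake=25 Fernhollow=24 → close Briarlake (overflow 20)
  25÷1 = 25 each, +1 to first 0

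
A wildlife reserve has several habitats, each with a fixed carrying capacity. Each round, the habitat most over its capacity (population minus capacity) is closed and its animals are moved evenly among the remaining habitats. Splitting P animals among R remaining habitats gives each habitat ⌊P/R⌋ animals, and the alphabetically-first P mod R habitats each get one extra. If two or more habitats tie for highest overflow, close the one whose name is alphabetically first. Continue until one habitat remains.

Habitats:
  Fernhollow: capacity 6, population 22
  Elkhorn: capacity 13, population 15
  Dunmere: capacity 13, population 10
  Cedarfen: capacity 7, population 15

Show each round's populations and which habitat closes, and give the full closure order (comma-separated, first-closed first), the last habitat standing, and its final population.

Closure order: Fernhollow, Cedarfen, Elkhorn
Last habitat: Dunmere with 62 animals

Round 1: Cedarfen=15 Dunmere=10 Elkhorn=15 Fernhollow=22 → close Fernhollow (overflow 16)
  22÷3 = 7 each, +1 to first 1
Round 2: Cedarfen=23 Dunmere=17 Elkhorn=22 → close Cedarfen (overflow 16)
  23÷2 = 11 each, +1 to first 1
Round 3: Dunmere=29 Elkhorn=33 → close Elkhorn (overflow 20)
  33÷1 = 33 each, +1 to first 0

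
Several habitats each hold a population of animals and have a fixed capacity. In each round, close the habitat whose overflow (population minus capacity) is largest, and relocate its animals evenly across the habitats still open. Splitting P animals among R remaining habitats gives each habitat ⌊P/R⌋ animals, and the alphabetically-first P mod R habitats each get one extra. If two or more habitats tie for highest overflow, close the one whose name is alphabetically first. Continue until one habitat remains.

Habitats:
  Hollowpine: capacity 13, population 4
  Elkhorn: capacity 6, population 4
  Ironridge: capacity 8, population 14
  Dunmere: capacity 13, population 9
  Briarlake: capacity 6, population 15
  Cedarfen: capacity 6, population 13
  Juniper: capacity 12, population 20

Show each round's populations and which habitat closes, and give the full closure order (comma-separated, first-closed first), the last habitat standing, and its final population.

Round 1: Briarlake=15 Cedarfen=13 Dunmere=9 Elkhorn=4 Hollowpine=4 Ironridge=14 Juniper=20 → close Briarlake (overflow 9)
  15÷6 = 2 each, +1 to first 3
Round 2: Cedarfen=16 Dunmere=12 Elkhorn=7 Hollowpine=6 Ironridge=16 Juniper=22 → close Cedarfen (overflow 10)
  16÷5 = 3 each, +1 to first 1
Round 3: Dunmere=16 Elkhorn=10 Hollowpine=9 Ironridge=19 Juniper=25 → close Juniper (overflow 13)
  25÷4 = 6 each, +1 to first 1
Round 4: Dunmere=23 Elkhorn=16 Hollowpine=15 Ironridge=25 → close Ironridge (overflow 17)
  25÷3 = 8 each, +1 to first 1
Round 5: Dunmere=32 Elkhorn=24 Hollowpine=23 → close Dunmere (overflow 19)
  32÷2 = 16 each, +1 to first 0
Round 6: Elkhorn=40 Hollowpine=39 → close Elkhorn (overflow 34)
  40÷1 = 40 each, +1 to first 0

Closure order: Briarlake, Cedarfen, Juniper, Ironridge, Dunmere, Elkhorn
Last habitat: Hollowpine with 79 animals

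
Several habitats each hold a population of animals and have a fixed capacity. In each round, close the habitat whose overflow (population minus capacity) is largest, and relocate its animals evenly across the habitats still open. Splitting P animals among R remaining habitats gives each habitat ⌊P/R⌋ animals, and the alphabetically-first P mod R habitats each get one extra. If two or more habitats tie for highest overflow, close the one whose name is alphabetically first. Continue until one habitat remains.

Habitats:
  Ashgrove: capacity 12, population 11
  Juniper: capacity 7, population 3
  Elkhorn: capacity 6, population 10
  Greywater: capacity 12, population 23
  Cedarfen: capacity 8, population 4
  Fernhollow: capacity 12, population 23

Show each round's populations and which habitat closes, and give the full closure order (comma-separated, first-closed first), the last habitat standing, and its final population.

Round 1: Ashgrove=11 Cedarfen=4 Elkhorn=10 Fernhollow=23 Greywater=23 Juniper=3 → close Fernhollow (overflow 11)
  23÷5 = 4 each, +1 to first 3
Round 2: Ashgrove=16 Cedarfen=9 Elkhorn=15 Greywater=27 Juniper=7 → close Greywater (overflow 15)
  27÷4 = 6 each, +1 to first 3
Round 3: Ashgrove=23 Cedarfen=16 Elkhorn=22 Juniper=13 → close Elkhorn (overflow 16)
  22÷3 = 7 each, +1 to first 1
Round 4: Ashgrove=31 Cedarfen=23 Juniper=20 → close Ashgrove (overflow 19)
  31÷2 = 15 each, +1 to first 1
Round 5: Cedarfen=39 Juniper=35 → close Cedarfen (overflow 31)
  39÷1 = 39 each, +1 to first 0

Closure order: Fernhollow, Greywater, Elkhorn, Ashgrove, Cedarfen
Last habitat: Juniper with 74 animals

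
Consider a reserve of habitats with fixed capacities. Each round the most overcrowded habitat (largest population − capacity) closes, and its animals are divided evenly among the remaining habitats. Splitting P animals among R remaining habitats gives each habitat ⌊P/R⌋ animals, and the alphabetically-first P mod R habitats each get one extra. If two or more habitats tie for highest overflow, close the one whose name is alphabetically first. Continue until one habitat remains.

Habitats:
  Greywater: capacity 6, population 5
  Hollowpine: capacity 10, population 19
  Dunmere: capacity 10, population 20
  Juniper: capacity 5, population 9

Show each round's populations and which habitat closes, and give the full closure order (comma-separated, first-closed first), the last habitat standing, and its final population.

Closure order: Dunmere, Hollowpine, Juniper
Last habitat: Greywater with 53 animals

Round 1: Dunmere=20 Greywater=5 Hollowpine=19 Juniper=9 → close Dunmere (overflow 10)
  20÷3 = 6 each, +1 to first 2
Round 2: Greywater=12 Hollowpine=26 Juniper=15 → close Hollowpine (overflow 16)
  26÷2 = 13 each, +1 to first 0
Round 3: Greywater=25 Juniper=28 → close Juniper (overflow 23)
  28÷1 = 28 each, +1 to first 0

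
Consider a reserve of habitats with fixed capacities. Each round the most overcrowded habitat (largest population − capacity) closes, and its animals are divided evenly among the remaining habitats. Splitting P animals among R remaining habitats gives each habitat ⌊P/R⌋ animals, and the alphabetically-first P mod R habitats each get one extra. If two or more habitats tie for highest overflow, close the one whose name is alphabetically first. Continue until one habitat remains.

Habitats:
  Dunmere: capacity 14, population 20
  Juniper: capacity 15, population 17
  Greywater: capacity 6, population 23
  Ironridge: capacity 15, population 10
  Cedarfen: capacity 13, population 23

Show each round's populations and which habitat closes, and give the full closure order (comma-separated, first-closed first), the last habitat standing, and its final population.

Round 1: Cedarfen=23 Dunmere=20 Greywater=23 Ironridge=10 Juniper=17 → close Greywater (overflow 17)
  23÷4 = 5 each, +1 to first 3
Round 2: Cedarfen=29 Dunmere=26 Ironridge=16 Juniper=22 → close Cedarfen (overflow 16)
  29÷3 = 9 each, +1 to first 2
Round 3: Dunmere=36 Ironridge=26 Juniper=31 → close Dunmere (overflow 22)
  36÷2 = 18 each, +1 to first 0
Round 4: Ironridge=44 Juniper=49 → close Juniper (overflow 34)
  49÷1 = 49 each, +1 to first 0

Closure order: Greywater, Cedarfen, Dunmere, Juniper
Last habitat: Ironridge with 93 animals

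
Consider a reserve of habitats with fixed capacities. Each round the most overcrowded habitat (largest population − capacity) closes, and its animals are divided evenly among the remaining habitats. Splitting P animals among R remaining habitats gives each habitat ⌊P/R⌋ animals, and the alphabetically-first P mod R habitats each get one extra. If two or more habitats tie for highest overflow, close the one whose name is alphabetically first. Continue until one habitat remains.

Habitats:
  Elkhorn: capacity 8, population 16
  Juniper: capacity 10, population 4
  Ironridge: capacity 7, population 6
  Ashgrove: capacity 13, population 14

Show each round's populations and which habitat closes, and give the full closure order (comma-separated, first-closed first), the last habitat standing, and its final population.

Closure order: Elkhorn, Ashgrove, Ironridge
Last habitat: Juniper with 40 animals

Round 1: Ashgrove=14 Elkhorn=16 Ironridge=6 Juniper=4 → close Elkhorn (overflow 8)
  16÷3 = 5 each, +1 to first 1
Round 2: Ashgrove=20 Ironridge=11 Juniper=9 → close Ashgrove (overflow 7)
  20÷2 = 10 each, +1 to first 0
Round 3: Ironridge=21 Juniper=19 → close Ironridge (overflow 14)
  21÷1 = 21 each, +1 to first 0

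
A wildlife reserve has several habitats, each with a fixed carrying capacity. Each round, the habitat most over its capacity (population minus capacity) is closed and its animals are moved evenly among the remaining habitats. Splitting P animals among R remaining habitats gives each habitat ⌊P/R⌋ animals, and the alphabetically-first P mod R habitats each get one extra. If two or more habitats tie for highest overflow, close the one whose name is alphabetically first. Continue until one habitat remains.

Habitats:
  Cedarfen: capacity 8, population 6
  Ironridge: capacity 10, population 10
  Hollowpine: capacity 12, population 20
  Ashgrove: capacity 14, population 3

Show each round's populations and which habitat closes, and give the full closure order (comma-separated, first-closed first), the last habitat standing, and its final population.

Closure order: Hollowpine, Ironridge, Cedarfen
Last habitat: Ashgrove with 39 animals

Round 1: Ashgrove=3 Cedarfen=6 Hollowpine=20 Ironridge=10 → close Hollowpine (overflow 8)
  20÷3 = 6 each, +1 to first 2
Round 2: Ashgrove=10 Cedarfen=13 Ironridge=16 → close Ironridge (overflow 6)
  16÷2 = 8 each, +1 to first 0
Round 3: Ashgrove=18 Cedarfen=21 → close Cedarfen (overflow 13)
  21÷1 = 21 each, +1 to first 0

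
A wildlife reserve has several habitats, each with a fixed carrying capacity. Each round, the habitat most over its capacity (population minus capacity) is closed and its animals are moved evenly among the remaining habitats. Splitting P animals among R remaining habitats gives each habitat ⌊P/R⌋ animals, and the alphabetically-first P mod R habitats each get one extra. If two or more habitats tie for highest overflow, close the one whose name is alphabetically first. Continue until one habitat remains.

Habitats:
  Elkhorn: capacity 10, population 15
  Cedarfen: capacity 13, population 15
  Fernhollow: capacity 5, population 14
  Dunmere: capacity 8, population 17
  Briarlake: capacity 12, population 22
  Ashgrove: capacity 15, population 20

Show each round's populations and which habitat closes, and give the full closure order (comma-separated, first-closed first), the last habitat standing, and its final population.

Round 1: Ashgrove=20 Briarlake=22 Cedarfen=15 Dunmere=17 Elkhorn=15 Fernhollow=14 → close Briarlake (overflow 10)
  22÷5 = 4 each, +1 to first 2
Round 2: Ashgrove=25 Cedarfen=20 Dunmere=21 Elkhorn=19 Fernhollow=18 → close Dunmere (overflow 13)
  21÷4 = 5 each, +1 to first 1
Round 3: Ashgrove=31 Cedarfen=25 Elkhorn=24 Fernhollow=23 → close Fernhollow (overflow 18)
  23÷3 = 7 each, +1 to first 2
Round 4: Ashgrove=39 Cedarfen=33 Elkhorn=31 → close Ashgrove (overflow 24)
  39÷2 = 19 each, +1 to first 1
Round 5: Cedarfen=53 Elkhorn=50 → close Cedarfen (overflow 40)
  53÷1 = 53 each, +1 to first 0

Closure order: Briarlake, Dunmere, Fernhollow, Ashgrove, Cedarfen
Last habitat: Elkhorn with 103 animals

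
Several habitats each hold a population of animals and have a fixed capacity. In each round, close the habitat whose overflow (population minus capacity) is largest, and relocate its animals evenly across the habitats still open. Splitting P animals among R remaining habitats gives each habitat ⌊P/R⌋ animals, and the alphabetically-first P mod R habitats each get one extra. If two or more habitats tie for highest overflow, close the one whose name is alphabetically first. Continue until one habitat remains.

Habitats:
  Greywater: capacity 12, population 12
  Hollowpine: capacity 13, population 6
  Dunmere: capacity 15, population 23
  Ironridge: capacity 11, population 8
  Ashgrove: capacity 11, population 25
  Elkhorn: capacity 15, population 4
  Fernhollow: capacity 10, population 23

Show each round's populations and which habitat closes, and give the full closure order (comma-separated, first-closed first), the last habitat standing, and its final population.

Round 1: Ashgrove=25 Dunmere=23 Elkhorn=4 Fernhollow=23 Greywater=12 Hollowpine=6 Ironridge=8 → close Ashgrove (overflow 14)
  25÷6 = 4 each, +1 to first 1
Round 2: Dunmere=28 Elkhorn=8 Fernhollow=27 Greywater=16 Hollowpine=10 Ironridge=12 → close Fernhollow (overflow 17)
  27÷5 = 5 each, +1 to first 2
Round 3: Dunmere=34 Elkhorn=14 Greywater=21 Hollowpine=15 Ironridge=17 → close Dunmere (overflow 19)
  34÷4 = 8 each, +1 to first 2
Round 4: Elkhorn=23 Greywater=30 Hollowpine=23 Ironridge=25 → close Greywater (overflow 18)
  30÷3 = 10 each, +1 to first 0
Round 5: Elkhorn=33 Hollowpine=33 Ironridge=35 → close Ironridge (overflow 24)
  35÷2 = 17 each, +1 to first 1
Round 6: Elkhorn=51 Hollowpine=50 → close Hollowpine (overflow 37)
  50÷1 = 50 each, +1 to first 0

Closure order: Ashgrove, Fernhollow, Dunmere, Greywater, Ironridge, Hollowpine
Last habitat: Elkhorn with 101 animals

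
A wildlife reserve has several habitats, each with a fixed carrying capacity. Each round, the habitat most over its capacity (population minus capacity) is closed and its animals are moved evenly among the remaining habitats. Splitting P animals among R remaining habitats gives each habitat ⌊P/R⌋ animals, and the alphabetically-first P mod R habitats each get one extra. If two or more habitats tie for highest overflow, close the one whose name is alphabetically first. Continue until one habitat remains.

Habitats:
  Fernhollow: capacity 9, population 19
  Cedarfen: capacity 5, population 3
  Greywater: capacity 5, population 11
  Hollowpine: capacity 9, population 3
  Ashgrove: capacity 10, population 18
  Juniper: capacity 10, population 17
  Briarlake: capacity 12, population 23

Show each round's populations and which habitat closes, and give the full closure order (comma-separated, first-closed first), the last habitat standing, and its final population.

Closure order: Briarlake, Fernhollow, Ashgrove, Greywater, Juniper, Cedarfen
Last habitat: Hollowpine with 94 animals

Round 1: Ashgrove=18 Briarlake=23 Cedarfen=3 Fernhollow=19 Greywater=11 Hollowpine=3 Juniper=17 → close Briarlake (overflow 11)
  23÷6 = 3 each, +1 to first 5
Round 2: Ashgrove=22 Cedarfen=7 Fernhollow=23 Greywater=15 Hollowpine=7 Juniper=20 → close Fernhollow (overflow 14)
  23÷5 = 4 each, +1 to first 3
Round 3: Ashgrove=27 Cedarfen=12 Greywater=20 Hollowpine=11 Juniper=24 → close Ashgrove (overflow 17)
  27÷4 = 6 each, +1 to first 3
Round 4: Cedarfen=19 Greywater=27 Hollowpine=18 Juniper=30 → close Greywater (overflow 22)
  27÷3 = 9 each, +1 to first 0
Round 5: Cedarfen=28 Hollowpine=27 Juniper=39 → close Juniper (overflow 29)
  39÷2 = 19 each, +1 to first 1
Round 6: Cedarfen=48 Hollowpine=46 → close Cedarfen (overflow 43)
  48÷1 = 48 each, +1 to first 0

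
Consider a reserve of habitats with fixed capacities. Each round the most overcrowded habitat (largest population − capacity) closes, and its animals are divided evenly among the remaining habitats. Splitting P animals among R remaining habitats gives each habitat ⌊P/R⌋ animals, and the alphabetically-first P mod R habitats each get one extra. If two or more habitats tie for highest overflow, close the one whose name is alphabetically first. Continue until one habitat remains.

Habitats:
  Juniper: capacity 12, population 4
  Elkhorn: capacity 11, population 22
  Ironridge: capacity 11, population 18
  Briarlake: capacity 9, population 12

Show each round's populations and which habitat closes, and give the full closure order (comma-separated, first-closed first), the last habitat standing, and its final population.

Round 1: Briarlake=12 Elkhorn=22 Ironridge=18 Juniper=4 → close Elkhorn (overflow 11)
  22÷3 = 7 each, +1 to first 1
Round 2: Briarlake=20 Ironridge=25 Juniper=11 → close Ironridge (overflow 14)
  25÷2 = 12 each, +1 to first 1
Round 3: Briarlake=33 Juniper=23 → close Briarlake (overflow 24)
  33÷1 = 33 each, +1 to first 0

Closure order: Elkhorn, Ironridge, Briarlake
Last habitat: Juniper with 56 animals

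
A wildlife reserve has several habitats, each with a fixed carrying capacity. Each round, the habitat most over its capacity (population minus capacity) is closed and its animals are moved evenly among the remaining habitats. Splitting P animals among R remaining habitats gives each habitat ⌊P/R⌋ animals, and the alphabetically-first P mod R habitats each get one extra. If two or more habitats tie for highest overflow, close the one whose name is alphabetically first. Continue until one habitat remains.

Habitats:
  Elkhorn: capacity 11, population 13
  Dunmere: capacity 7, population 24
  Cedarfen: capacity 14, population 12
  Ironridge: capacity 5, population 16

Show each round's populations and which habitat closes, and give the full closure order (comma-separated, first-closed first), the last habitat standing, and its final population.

Round 1: Cedarfen=12 Dunmere=24 Elkhorn=13 Ironridge=16 → close Dunmere (overflow 17)
  24÷3 = 8 each, +1 to first 0
Round 2: Cedarfen=20 Elkhorn=21 Ironridge=24 → close Ironridge (overflow 19)
  24÷2 = 12 each, +1 to first 0
Round 3: Cedarfen=32 Elkhorn=33 → close Elkhorn (overflow 22)
  33÷1 = 33 each, +1 to first 0

Closure order: Dunmere, Ironridge, Elkhorn
Last habitat: Cedarfen with 65 animals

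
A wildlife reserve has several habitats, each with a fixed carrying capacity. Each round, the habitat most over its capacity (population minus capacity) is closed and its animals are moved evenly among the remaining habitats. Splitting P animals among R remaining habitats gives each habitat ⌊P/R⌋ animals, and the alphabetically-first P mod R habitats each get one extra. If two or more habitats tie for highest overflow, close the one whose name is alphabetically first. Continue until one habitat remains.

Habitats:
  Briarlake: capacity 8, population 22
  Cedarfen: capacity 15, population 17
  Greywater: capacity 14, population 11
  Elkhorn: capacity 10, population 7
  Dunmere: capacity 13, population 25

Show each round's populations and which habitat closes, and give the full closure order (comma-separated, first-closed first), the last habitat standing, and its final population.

Closure order: Briarlake, Dunmere, Cedarfen, Elkhorn
Last habitat: Greywater with 82 animals

Round 1: Briarlake=22 Cedarfen=17 Dunmere=25 Elkhorn=7 Greywater=11 → close Briarlake (overflow 14)
  22÷4 = 5 each, +1 to first 2
Round 2: Cedarfen=23 Dunmere=31 Elkhorn=12 Greywater=16 → close Dunmere (overflow 18)
  31÷3 = 10 each, +1 to first 1
Round 3: Cedarfen=34 Elkhorn=22 Greywater=26 → close Cedarfen (overflow 19)
  34÷2 = 17 each, +1 to first 0
Round 4: Elkhorn=39 Greywater=43 → close Elkhorn (overflow 29)
  39÷1 = 39 each, +1 to first 0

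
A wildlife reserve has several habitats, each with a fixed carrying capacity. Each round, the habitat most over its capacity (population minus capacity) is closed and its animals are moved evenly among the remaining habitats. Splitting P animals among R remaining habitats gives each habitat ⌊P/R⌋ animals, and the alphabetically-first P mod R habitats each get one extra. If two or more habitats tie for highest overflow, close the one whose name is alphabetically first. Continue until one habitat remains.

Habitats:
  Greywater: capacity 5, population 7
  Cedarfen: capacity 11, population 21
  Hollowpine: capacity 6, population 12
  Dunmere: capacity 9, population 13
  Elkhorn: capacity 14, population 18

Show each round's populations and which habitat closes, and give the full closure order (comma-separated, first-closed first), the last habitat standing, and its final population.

Closure order: Cedarfen, Hollowpine, Dunmere, Elkhorn
Last habitat: Greywater with 71 animals

Round 1: Cedarfen=21 Dunmere=13 Elkhorn=18 Greywater=7 Hollowpine=12 → close Cedarfen (overflow 10)
  21÷4 = 5 each, +1 to first 1
Round 2: Dunmere=19 Elkhorn=23 Greywater=12 Hollowpine=17 → close Hollowpine (overflow 11)
  17÷3 = 5 each, +1 to first 2
Round 3: Dunmere=25 Elkhorn=29 Greywater=17 → close Dunmere (overflow 16)
  25÷2 = 12 each, +1 to first 1
Round 4: Elkhorn=42 Greywater=29 → close Elkhorn (overflow 28)
  42÷1 = 42 each, +1 to first 0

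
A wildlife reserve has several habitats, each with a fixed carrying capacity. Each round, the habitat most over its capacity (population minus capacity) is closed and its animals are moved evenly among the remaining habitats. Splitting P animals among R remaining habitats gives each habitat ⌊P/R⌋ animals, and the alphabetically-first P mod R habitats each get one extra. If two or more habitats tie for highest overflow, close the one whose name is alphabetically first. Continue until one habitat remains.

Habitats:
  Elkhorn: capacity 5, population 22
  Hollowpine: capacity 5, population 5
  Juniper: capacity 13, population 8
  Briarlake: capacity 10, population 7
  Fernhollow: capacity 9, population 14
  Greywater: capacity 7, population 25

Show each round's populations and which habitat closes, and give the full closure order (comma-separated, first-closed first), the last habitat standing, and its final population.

Closure order: Greywater, Elkhorn, Fernhollow, Hollowpine, Briarlake
Last habitat: Juniper with 81 animals

Round 1: Briarlake=7 Elkhorn=22 Fernhollow=14 Greywater=25 Hollowpine=5 Juniper=8 → close Greywater (overflow 18)
  25÷5 = 5 each, +1 to first 0
Round 2: Briarlake=12 Elkhorn=27 Fernhollow=19 Hollowpine=10 Juniper=13 → close Elkhorn (overflow 22)
  27÷4 = 6 each, +1 to first 3
Round 3: Briarlake=19 Fernhollow=26 Hollowpine=17 Juniper=19 → close Fernhollow (overflow 17)
  26÷3 = 8 each, +1 to first 2
Round 4: Briarlake=28 Hollowpine=26 Juniper=27 → close Hollowpine (overflow 21)
  26÷2 = 13 each, +1 to first 0
Round 5: Briarlake=41 Juniper=40 → close Briarlake (overflow 31)
  41÷1 = 41 each, +1 to first 0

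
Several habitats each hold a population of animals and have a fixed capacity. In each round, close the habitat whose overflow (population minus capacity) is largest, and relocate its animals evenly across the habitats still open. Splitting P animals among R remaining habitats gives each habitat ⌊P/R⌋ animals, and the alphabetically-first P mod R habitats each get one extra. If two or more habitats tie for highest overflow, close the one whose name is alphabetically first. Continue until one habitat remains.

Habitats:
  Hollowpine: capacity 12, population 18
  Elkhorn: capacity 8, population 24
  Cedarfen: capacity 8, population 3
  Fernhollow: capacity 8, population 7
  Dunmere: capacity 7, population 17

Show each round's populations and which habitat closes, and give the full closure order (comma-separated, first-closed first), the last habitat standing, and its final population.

Closure order: Elkhorn, Dunmere, Hollowpine, Fernhollow
Last habitat: Cedarfen with 69 animals

Round 1: Cedarfen=3 Dunmere=17 Elkhorn=24 Fernhollow=7 Hollowpine=18 → close Elkhorn (overflow 16)
  24÷4 = 6 each, +1 to first 0
Round 2: Cedarfen=9 Dunmere=23 Fernhollow=13 Hollowpine=24 → close Dunmere (overflow 16)
  23÷3 = 7 each, +1 to first 2
Round 3: Cedarfen=17 Fernhollow=21 Hollowpine=31 → close Hollowpine (overflow 19)
  31÷2 = 15 each, +1 to first 1
Round 4: Cedarfen=33 Fernhollow=36 → close Fernhollow (overflow 28)
  36÷1 = 36 each, +1 to first 0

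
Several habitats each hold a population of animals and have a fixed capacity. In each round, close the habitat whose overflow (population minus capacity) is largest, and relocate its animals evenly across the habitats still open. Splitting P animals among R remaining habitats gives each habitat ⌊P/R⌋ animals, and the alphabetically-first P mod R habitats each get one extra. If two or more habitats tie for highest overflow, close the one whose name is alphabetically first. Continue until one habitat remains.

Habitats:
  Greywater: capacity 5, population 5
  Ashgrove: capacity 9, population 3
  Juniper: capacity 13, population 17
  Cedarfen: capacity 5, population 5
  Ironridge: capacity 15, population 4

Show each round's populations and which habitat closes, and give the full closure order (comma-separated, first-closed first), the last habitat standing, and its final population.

Closure order: Juniper, Cedarfen, Greywater, Ashgrove
Last habitat: Ironridge with 34 animals

Round 1: Ashgrove=3 Cedarfen=5 Greywater=5 Ironridge=4 Juniper=17 → close Juniper (overflow 4)
  17÷4 = 4 each, +1 to first 1
Round 2: Ashgrove=8 Cedarfen=9 Greywater=9 Ironridge=8 → close Cedarfen (overflow 4)
  9÷3 = 3 each, +1 to first 0
Round 3: Ashgrove=11 Greywater=12 Ironridge=11 → close Greywater (overflow 7)
  12÷2 = 6 each, +1 to first 0
Round 4: Ashgrove=17 Ironridge=17 → close Ashgrove (overflow 8)
  17÷1 = 17 each, +1 to first 0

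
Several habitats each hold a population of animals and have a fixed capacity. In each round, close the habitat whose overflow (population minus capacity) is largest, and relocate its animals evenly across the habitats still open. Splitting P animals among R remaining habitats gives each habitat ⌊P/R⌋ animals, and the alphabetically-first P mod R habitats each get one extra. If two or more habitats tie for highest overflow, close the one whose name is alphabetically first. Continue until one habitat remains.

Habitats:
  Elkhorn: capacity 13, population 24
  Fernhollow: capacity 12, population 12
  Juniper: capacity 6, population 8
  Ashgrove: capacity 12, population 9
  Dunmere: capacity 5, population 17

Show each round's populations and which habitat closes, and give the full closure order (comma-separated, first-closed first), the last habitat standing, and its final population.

Closure order: Dunmere, Elkhorn, Juniper, Ashgrove
Last habitat: Fernhollow with 70 animals

Round 1: Ashgrove=9 Dunmere=17 Elkhorn=24 Fernhollow=12 Juniper=8 → close Dunmere (overflow 12)
  17÷4 = 4 each, +1 to first 1
Round 2: Ashgrove=14 Elkhorn=28 Fernhollow=16 Juniper=12 → close Elkhorn (overflow 15)
  28÷3 = 9 each, +1 to first 1
Round 3: Ashgrove=24 Fernhollow=25 Juniper=21 → close Juniper (overflow 15)
  21÷2 = 10 each, +1 to first 1
Round 4: Ashgrove=35 Fernhollow=35 → close Ashgrove (overflow 23)
  35÷1 = 35 each, +1 to first 0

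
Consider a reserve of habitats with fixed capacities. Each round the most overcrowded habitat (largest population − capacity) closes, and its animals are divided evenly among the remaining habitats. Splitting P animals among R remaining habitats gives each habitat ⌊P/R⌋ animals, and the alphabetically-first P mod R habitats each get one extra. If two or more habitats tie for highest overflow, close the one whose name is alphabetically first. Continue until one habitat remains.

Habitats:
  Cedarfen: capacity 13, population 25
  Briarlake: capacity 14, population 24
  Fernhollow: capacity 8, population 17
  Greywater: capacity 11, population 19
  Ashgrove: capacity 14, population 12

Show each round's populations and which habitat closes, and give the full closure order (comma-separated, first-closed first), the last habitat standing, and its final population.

Round 1: Ashgrove=12 Briarlake=24 Cedarfen=25 Fernhollow=17 Greywater=19 → close Cedarfen (overflow 12)
  25÷4 = 6 each, +1 to first 1
Round 2: Ashgrove=19 Briarlake=30 Fernhollow=23 Greywater=25 → close Briarlake (overflow 16)
  30÷3 = 10 each, +1 to first 0
Round 3: Ashgrove=29 Fernhollow=33 Greywater=35 → close Fernhollow (overflow 25)
  33÷2 = 16 each, +1 to first 1
Round 4: Ashgrove=46 Greywater=51 → close Greywater (overflow 40)
  51÷1 = 51 each, +1 to first 0

Closure order: Cedarfen, Briarlake, Fernhollow, Greywater
Last habitat: Ashgrove with 97 animals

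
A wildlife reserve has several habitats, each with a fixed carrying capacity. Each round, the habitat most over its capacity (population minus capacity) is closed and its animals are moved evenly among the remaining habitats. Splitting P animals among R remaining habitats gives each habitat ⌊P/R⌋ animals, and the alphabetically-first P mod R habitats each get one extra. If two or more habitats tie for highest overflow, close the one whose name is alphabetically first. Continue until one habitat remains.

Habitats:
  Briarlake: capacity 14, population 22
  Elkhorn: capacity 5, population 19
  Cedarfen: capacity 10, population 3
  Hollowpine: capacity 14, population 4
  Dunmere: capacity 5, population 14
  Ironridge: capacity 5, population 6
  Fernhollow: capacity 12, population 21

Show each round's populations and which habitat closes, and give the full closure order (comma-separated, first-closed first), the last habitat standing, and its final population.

Closure order: Elkhorn, Briarlake, Dunmere, Fernhollow, Ironridge, Cedarfen
Last habitat: Hollowpine with 89 animals

Round 1: Briarlake=22 Cedarfen=3 Dunmere=14 Elkhorn=19 Fernhollow=21 Hollowpine=4 Ironridge=6 → close Elkhorn (overflow 14)
  19÷6 = 3 each, +1 to first 1
Round 2: Briarlake=26 Cedarfen=6 Dunmere=17 Fernhollow=24 Hollowpine=7 Ironridge=9 → close Briarlake (overflow 12)
  26÷5 = 5 each, +1 to first 1
Round 3: Cedarfen=12 Dunmere=22 Fernhollow=29 Hollowpine=12 Ironridge=14 → close Dunmere (overflow 17)
  22÷4 = 5 each, +1 to first 2
Round 4: Cedarfen=18 Fernhollow=35 Hollowpine=17 Ironridge=19 → close Fernhollow (overflow 23)
  35÷3 = 11 each, +1 to first 2
Round 5: Cedarfen=30 Hollowpine=29 Ironridge=30 → close Ironridge (overflow 25)
  30÷2 = 15 each, +1 to first 0
Round 6: Cedarfen=45 Hollowpine=44 → close Cedarfen (overflow 35)
  45÷1 = 45 each, +1 to first 0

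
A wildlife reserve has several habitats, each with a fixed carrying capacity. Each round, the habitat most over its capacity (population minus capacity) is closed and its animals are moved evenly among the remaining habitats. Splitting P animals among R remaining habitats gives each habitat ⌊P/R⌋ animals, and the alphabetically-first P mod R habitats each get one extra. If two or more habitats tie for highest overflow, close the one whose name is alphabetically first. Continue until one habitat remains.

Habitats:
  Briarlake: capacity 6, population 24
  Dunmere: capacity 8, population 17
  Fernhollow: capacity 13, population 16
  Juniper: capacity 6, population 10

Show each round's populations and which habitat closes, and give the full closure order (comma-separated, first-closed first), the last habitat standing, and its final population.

Round 1: Briarlake=24 Dunmere=17 Fernhollow=16 Juniper=10 → close Briarlake (overflow 18)
  24÷3 = 8 each, +1 to first 0
Round 2: Dunmere=25 Fernhollow=24 Juniper=18 → close Dunmere (overflow 17)
  25÷2 = 12 each, +1 to first 1
Round 3: Fernhollow=37 Juniper=30 → close Fernhollow (overflow 24)
  37÷1 = 37 each, +1 to first 0

Closure order: Briarlake, Dunmere, Fernhollow
Last habitat: Juniper with 67 animals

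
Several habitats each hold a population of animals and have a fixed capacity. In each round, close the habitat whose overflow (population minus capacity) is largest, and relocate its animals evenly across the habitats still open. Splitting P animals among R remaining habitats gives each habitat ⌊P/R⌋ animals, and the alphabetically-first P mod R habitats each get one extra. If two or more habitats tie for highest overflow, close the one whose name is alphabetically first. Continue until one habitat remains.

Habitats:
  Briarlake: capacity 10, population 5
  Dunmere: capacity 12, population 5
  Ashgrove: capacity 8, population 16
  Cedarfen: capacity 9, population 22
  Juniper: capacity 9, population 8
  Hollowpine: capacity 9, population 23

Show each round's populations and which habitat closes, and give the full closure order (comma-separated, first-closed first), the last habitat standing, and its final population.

Round 1: Ashgrove=16 Briarlake=5 Cedarfen=22 Dunmere=5 Hollowpine=23 Juniper=8 → close Hollowpine (overflow 14)
  23÷5 = 4 each, +1 to first 3
Round 2: Ashgrove=21 Briarlake=10 Cedarfen=27 Dunmere=9 Juniper=12 → close Cedarfen (overflow 18)
  27÷4 = 6 each, +1 to first 3
Round 3: Ashgrove=28 Briarlake=17 Dunmere=16 Juniper=18 → close Ashgrove (overflow 20)
  28÷3 = 9 each, +1 to first 1
Round 4: Briarlake=27 Dunmere=25 Juniper=27 → close Juniper (overflow 18)
  27÷2 = 13 each, +1 to first 1
Round 5: Briarlake=41 Dunmere=38 → close Briarlake (overflow 31)
  41÷1 = 41 each, +1 to first 0

Closure order: Hollowpine, Cedarfen, Ashgrove, Juniper, Briarlake
Last habitat: Dunmere with 79 animals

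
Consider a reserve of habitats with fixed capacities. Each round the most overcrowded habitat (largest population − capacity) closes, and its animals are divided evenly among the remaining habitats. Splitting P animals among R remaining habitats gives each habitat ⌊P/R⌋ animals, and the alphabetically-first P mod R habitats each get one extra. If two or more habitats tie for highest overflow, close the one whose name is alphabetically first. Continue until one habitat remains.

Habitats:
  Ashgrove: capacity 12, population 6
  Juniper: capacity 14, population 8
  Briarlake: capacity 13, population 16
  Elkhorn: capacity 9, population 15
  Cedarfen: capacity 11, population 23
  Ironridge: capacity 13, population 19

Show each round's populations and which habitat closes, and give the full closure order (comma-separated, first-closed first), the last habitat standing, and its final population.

Round 1: Ashgrove=6 Briarlake=16 Cedarfen=23 Elkhorn=15 Ironridge=19 Juniper=8 → close Cedarfen (overflow 12)
  23÷5 = 4 each, +1 to first 3
Round 2: Ashgrove=11 Briarlake=21 Elkhorn=20 Ironridge=23 Juniper=12 → close Elkhorn (overflow 11)
  20÷4 = 5 each, +1 to first 0
Round 3: Ashgrove=16 Briarlake=26 Ironridge=28 Juniper=17 → close Ironridge (overflow 15)
  28÷3 = 9 each, +1 to first 1
Round 4: Ashgrove=26 Briarlake=35 Juniper=26 → close Briarlake (overflow 22)
  35÷2 = 17 each, +1 to first 1
Round 5: Ashgrove=44 Juniper=43 → close Ashgrove (overflow 32)
  44÷1 = 44 each, +1 to first 0

Closure order: Cedarfen, Elkhorn, Ironridge, Briarlake, Ashgrove
Last habitat: Juniper with 87 animals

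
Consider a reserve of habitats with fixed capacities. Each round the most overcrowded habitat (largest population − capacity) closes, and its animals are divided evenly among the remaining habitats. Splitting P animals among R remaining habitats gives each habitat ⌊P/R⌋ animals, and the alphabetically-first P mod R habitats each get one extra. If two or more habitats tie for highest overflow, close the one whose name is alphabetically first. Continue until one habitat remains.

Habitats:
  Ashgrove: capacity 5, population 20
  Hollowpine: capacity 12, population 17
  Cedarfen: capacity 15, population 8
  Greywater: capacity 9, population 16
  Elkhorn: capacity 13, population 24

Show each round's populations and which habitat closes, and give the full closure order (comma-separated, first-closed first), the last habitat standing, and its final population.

Round 1: Ashgrove=20 Cedarfen=8 Elkhorn=24 Greywater=16 Hollowpine=17 → close Ashgrove (overflow 15)
  20÷4 = 5 each, +1 to first 0
Round 2: Cedarfen=13 Elkhorn=29 Greywater=21 Hollowpine=22 → close Elkhorn (overflow 16)
  29÷3 = 9 each, +1 to first 2
Round 3: Cedarfen=23 Greywater=31 Hollowpine=31 → close Greywater (overflow 22)
  31÷2 = 15 each, +1 to first 1
Round 4: Cedarfen=39 Hollowpine=46 → close Hollowpine (overflow 34)
  46÷1 = 46 each, +1 to first 0

Closure order: Ashgrove, Elkhorn, Greywater, Hollowpine
Last habitat: Cedarfen with 85 animals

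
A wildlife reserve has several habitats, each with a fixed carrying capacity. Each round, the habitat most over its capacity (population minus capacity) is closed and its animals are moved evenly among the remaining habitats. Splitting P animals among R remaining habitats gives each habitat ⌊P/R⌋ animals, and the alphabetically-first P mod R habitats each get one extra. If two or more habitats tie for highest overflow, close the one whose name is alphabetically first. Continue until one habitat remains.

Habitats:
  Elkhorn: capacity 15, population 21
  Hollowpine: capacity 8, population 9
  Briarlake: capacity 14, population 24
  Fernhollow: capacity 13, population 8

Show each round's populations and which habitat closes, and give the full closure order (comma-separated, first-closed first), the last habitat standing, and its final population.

Round 1: Briarlake=24 Elkhorn=21 Fernhollow=8 Hollowpine=9 → close Briarlake (overflow 10)
  24÷3 = 8 each, +1 to first 0
Round 2: Elkhorn=29 Fernhollow=16 Hollowpine=17 → close Elkhorn (overflow 14)
  29÷2 = 14 each, +1 to first 1
Round 3: Fernhollow=31 Hollowpine=31 → close Hollowpine (overflow 23)
  31÷1 = 31 each, +1 to first 0

Closure order: Briarlake, Elkhorn, Hollowpine
Last habitat: Fernhollow with 62 animals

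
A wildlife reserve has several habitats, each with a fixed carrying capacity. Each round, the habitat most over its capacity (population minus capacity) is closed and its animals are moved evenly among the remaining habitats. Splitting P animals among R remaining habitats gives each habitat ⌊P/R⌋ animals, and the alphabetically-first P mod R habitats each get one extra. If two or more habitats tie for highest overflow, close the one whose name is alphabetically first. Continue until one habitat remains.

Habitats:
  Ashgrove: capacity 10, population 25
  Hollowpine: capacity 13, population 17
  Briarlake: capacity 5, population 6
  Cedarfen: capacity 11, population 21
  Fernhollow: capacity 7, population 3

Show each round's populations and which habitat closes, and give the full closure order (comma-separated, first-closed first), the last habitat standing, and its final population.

Round 1: Ashgrove=25 Briarlake=6 Cedarfen=21 Fernhollow=3 Hollowpine=17 → close Ashgrove (overflow 15)
  25÷4 = 6 each, +1 to first 1
Round 2: Briarlake=13 Cedarfen=27 Fernhollow=9 Hollowpine=23 → close Cedarfen (overflow 16)
  27÷3 = 9 each, +1 to first 0
Round 3: Briarlake=22 Fernhollow=18 Hollowpine=32 → close Hollowpine (overflow 19)
  32÷2 = 16 each, +1 to first 0
Round 4: Briarlake=38 Fernhollow=34 → close Briarlake (overflow 33)
  38÷1 = 38 each, +1 to first 0

Closure order: Ashgrove, Cedarfen, Hollowpine, Briarlake
Last habitat: Fernhollow with 72 animals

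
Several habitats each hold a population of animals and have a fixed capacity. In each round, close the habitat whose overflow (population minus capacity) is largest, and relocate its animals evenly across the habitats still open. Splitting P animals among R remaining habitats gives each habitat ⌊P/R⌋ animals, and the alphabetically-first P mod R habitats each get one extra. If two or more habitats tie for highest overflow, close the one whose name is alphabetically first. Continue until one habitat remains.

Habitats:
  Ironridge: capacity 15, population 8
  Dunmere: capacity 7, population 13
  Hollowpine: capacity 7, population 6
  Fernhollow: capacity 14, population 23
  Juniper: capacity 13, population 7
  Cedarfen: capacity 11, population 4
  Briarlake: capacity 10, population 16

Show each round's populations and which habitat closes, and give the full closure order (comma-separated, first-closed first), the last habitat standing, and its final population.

Closure order: Fernhollow, Briarlake, Dunmere, Hollowpine, Cedarfen, Ironridge
Last habitat: Juniper with 77 animals

Round 1: Briarlake=16 Cedarfen=4 Dunmere=13 Fernhollow=23 Hollowpine=6 Ironridge=8 Juniper=7 → close Fernhollow (overflow 9)
  23÷6 = 3 each, +1 to first 5
Round 2: Briarlake=20 Cedarfen=8 Dunmere=17 Hollowpine=10 Ironridge=12 Juniper=10 → close Briarlake (overflow 10)
  20÷5 = 4 each, +1 to first 0
Round 3: Cedarfen=12 Dunmere=21 Hollowpine=14 Ironridge=16 Juniper=14 → close Dunmere (overflow 14)
  21÷4 = 5 each, +1 to first 1
Round 4: Cedarfen=18 Hollowpine=19 Ironridge=21 Juniper=19 → close Hollowpine (overflow 12)
  19÷3 = 6 each, +1 to first 1
Round 5: Cedarfen=25 Ironridge=27 Juniper=25 → close Cedarfen (overflow 14)
  25÷2 = 12 each, +1 to first 1
Round 6: Ironridge=40 Juniper=37 → close Ironridge (overflow 25)
  40÷1 = 40 each, +1 to first 0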